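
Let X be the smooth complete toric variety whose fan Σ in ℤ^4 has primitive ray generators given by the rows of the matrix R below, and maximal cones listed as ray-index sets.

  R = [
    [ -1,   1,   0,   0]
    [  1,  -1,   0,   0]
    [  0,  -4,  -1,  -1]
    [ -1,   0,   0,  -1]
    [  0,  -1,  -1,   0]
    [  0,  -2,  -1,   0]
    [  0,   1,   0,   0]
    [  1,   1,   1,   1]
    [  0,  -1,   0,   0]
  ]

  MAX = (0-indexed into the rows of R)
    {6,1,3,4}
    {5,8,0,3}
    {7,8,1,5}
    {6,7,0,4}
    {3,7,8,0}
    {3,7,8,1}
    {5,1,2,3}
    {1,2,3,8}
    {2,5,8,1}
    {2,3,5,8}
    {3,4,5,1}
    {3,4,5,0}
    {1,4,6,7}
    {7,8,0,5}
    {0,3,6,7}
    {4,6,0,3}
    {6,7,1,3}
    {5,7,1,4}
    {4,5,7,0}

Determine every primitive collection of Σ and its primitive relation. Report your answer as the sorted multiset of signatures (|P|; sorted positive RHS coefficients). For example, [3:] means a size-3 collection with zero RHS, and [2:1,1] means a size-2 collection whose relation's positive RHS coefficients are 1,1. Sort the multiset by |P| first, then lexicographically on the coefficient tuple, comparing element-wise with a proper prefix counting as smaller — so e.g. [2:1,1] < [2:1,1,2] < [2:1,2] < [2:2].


|primitive collections| = 11. Relations:

  • {0,1}:  v_{0} + v_{1} = 0 ; sig = [2:]
  • {6,8}:  v_{6} + v_{8} = 0 ; sig = [2:]
  • {4,8}:  v_{4} + v_{8} = v_{5} ; sig = [2:1]
  • {5,6}:  v_{5} + v_{6} = v_{4} ; sig = [2:1]
  • {0,2}:  v_{0} + v_{2} = v_{3} + v_{5} + v_{8} ; sig = [2:1,1,1]
  • {2,6}:  v_{2} + v_{6} = v_{1} + v_{3} + v_{5} ; sig = [2:1,1,1]
  • {2,4}:  v_{2} + v_{4} = v_{1} + v_{3} + 2·v_{5} ; sig = [2:1,1,2]
  • {2,7}:  v_{2} + v_{7} = v_{1} + 2·v_{8} ; sig = [2:1,2]
  • {3,4,7}:  v_{3} + v_{4} + v_{7} = 0 ; sig = [3:]
  • {3,5,7}:  v_{3} + v_{5} + v_{7} = v_{8} ; sig = [3:1]
  • {1,3,5,8}:  v_{1} + v_{3} + v_{5} + v_{8} = v_{2} ; sig = [4:1]

Signatures (|P|; sorted positive RHS coefficients), sorted:
{ [2:] ×2,  [2:1] ×2,  [2:1,1,1] ×2,  [2:1,1,2],  [2:1,2],  [3:],  [3:1],  [4:1] }


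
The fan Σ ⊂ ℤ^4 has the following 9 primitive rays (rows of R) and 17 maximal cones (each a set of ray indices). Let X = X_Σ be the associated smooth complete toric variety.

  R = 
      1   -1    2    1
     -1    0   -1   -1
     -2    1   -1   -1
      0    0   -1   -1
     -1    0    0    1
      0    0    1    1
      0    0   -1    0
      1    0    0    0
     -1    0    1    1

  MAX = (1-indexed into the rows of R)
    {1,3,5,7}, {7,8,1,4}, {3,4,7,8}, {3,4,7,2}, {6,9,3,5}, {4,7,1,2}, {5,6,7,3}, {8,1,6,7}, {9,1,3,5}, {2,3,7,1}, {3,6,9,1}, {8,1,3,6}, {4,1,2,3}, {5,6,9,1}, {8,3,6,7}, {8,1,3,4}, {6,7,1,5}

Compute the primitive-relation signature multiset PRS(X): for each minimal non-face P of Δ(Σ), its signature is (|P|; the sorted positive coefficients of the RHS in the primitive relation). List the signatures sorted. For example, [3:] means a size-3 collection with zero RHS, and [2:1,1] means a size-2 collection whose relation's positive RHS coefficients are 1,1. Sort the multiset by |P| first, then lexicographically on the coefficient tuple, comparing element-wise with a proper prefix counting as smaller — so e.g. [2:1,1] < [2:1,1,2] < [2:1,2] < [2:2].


The 14 primitive collections of Σ (r=9, n=4):

  P = {4,6}:  v_{4} + v_{6} = 0 ; sig = [2:]
  P = {2,8}:  v_{2} + v_{8} = v_{4} ; sig = [2:1]
  P = {7,9}:  v_{7} + v_{9} = v_{5} ; sig = [2:1]
  P = {8,9}:  v_{8} + v_{9} = v_{6} ; sig = [2:1]
  P = {5,8}:  v_{5} + v_{8} = v_{6} + v_{7} ; sig = [2:1,1]
  P = {2,6}:  v_{2} + v_{6} = v_{1} + v_{3} + v_{7} ; sig = [2:1,1,1]
  P = {4,9}:  v_{4} + v_{9} = v_{1} + v_{3} + v_{7} ; sig = [2:1,1,1]
  P = {4,5}:  v_{4} + v_{5} = v_{1} + v_{3} + 2·v_{7} ; sig = [2:1,1,2]
  P = {2,9}:  v_{2} + v_{9} = 2·v_{1} + 2·v_{3} + 2·v_{7} ; sig = [2:2,2,2]
  P = {2,5}:  v_{2} + v_{5} = 2·v_{1} + 2·v_{3} + 3·v_{7} ; sig = [2:2,2,3]
  P = {1,3,7,8}:  v_{1} + v_{3} + v_{7} + v_{8} = 0 ; sig = [4:]
  P = {1,3,4,7}:  v_{1} + v_{3} + v_{4} + v_{7} = v_{2} ; sig = [4:1]
  P = {1,3,6,7}:  v_{1} + v_{3} + v_{6} + v_{7} = v_{9} ; sig = [4:1]
  P = {1,3,5,6}:  v_{1} + v_{3} + v_{5} + v_{6} = 2·v_{9} ; sig = [4:2]

Sorted signature multiset PRS(X):
{ [2:],  [2:1] ×3,  [2:1,1],  [2:1,1,1] ×2,  [2:1,1,2],  [2:2,2,2],  [2:2,2,3],  [4:],  [4:1] ×2,  [4:2] }


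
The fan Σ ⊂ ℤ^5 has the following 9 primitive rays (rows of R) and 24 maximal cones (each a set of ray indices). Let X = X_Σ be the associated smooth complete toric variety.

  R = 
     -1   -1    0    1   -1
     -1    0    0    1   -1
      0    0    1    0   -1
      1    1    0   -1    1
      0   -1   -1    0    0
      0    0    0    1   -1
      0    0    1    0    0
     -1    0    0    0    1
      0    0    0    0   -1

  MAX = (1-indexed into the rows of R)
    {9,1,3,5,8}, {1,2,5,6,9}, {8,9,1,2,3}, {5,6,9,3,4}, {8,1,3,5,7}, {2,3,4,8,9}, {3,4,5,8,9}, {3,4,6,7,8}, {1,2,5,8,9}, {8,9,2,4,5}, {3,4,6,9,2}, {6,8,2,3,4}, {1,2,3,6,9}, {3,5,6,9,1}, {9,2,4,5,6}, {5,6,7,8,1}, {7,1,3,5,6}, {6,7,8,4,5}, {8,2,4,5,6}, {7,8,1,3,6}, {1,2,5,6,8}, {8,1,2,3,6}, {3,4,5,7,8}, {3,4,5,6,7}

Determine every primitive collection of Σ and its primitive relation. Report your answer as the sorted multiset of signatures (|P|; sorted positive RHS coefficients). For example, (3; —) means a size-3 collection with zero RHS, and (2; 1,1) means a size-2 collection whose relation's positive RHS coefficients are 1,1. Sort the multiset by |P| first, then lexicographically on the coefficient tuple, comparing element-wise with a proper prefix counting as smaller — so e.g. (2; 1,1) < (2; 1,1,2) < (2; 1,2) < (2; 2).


Δ(Σ) — 9 vertices, 6 min non-faces:

  • {1,4}:  v_{1} + v_{4} = 0  so sig = (2; —)
  • {7,9}:  v_{7} + v_{9} = v_{3}  so sig = (2; 1)
  • {2,7}:  v_{2} + v_{7} = v_{3} + v_{6} + v_{8}  so sig = (2; 1,1,1)
  • {6,8,9}:  v_{6} + v_{8} + v_{9} = v_{2}  so sig = (3; 1)
  • {2,3,5}:  v_{2} + v_{3} + v_{5} = v_{1} + v_{9}  so sig = (3; 1,1)
  • {3,5,6,8}:  v_{3} + v_{5} + v_{6} + v_{8} = v_{1}  so sig = (4; 1)

Hence PRS(X_Σ) =
{ (2; —),  (2; 1),  (2; 1,1,1),  (3; 1),  (3; 1,1),  (4; 1) }


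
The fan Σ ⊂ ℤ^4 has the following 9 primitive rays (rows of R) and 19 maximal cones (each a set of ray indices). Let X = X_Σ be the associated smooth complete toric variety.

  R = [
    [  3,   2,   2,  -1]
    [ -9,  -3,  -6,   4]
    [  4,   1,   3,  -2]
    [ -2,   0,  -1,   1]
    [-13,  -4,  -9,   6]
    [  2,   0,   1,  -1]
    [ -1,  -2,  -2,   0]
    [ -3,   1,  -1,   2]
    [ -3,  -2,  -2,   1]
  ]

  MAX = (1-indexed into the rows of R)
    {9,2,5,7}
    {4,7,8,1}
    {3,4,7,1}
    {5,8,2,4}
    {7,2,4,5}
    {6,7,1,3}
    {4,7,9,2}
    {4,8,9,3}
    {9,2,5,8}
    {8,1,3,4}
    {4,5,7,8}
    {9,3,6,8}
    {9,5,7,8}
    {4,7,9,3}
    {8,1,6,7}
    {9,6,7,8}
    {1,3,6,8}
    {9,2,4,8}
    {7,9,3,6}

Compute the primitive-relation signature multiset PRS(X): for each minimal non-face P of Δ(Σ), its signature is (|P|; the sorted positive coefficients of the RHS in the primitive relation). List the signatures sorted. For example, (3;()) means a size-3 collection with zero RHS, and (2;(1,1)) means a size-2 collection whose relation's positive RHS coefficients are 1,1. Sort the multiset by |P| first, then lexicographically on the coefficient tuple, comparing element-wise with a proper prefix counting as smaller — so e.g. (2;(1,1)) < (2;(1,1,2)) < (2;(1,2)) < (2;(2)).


|primitive collections| = 12. Relations:

  P={1,9}:  v_{1} + v_{9} = 0  ⟹  sig = (2;())
  P={4,6}:  v_{4} + v_{6} = 0  ⟹  sig = (2;())
  P={3,5}:  v_{3} + v_{5} = v_{2}  ⟹  sig = (2;(1))
  P={2,3}:  v_{2} + v_{3} = v_{4} + v_{9}  ⟹  sig = (2;(1,1))
  P={1,2}:  v_{1} + v_{2} = v_{4} + v_{7} + v_{8}  ⟹  sig = (2;(1,1,1))
  P={2,6}:  v_{2} + v_{6} = v_{7} + v_{8} + v_{9}  ⟹  sig = (2;(1,1,1))
  P={1,5}:  v_{1} + v_{5} = v_{4} + 2·v_{7} + 2·v_{8}  ⟹  sig = (2;(1,2,2))
  P={5,6}:  v_{5} + v_{6} = 2·v_{7} + 2·v_{8} + v_{9}  ⟹  sig = (2;(1,2,2))
  P={3,7,8}:  v_{3} + v_{7} + v_{8} = 0  ⟹  sig = (3;())
  P={2,7,8}:  v_{2} + v_{7} + v_{8} = v_{5}  ⟹  sig = (3;(1))
  P={4,5,9}:  v_{4} + v_{5} + v_{9} = 2·v_{2}  ⟹  sig = (3;(2))
  P={4,7,8,9}:  v_{4} + v_{7} + v_{8} + v_{9} = v_{2}  ⟹  sig = (4;(1))

Sorted signature multiset PRS(X):
[(2;()), (2;()), (2;(1)), (2;(1,1)), (2;(1,1,1)), (2;(1,1,1)), (2;(1,2,2)), (2;(1,2,2)), (3;()), (3;(1)), (3;(2)), (4;(1))]


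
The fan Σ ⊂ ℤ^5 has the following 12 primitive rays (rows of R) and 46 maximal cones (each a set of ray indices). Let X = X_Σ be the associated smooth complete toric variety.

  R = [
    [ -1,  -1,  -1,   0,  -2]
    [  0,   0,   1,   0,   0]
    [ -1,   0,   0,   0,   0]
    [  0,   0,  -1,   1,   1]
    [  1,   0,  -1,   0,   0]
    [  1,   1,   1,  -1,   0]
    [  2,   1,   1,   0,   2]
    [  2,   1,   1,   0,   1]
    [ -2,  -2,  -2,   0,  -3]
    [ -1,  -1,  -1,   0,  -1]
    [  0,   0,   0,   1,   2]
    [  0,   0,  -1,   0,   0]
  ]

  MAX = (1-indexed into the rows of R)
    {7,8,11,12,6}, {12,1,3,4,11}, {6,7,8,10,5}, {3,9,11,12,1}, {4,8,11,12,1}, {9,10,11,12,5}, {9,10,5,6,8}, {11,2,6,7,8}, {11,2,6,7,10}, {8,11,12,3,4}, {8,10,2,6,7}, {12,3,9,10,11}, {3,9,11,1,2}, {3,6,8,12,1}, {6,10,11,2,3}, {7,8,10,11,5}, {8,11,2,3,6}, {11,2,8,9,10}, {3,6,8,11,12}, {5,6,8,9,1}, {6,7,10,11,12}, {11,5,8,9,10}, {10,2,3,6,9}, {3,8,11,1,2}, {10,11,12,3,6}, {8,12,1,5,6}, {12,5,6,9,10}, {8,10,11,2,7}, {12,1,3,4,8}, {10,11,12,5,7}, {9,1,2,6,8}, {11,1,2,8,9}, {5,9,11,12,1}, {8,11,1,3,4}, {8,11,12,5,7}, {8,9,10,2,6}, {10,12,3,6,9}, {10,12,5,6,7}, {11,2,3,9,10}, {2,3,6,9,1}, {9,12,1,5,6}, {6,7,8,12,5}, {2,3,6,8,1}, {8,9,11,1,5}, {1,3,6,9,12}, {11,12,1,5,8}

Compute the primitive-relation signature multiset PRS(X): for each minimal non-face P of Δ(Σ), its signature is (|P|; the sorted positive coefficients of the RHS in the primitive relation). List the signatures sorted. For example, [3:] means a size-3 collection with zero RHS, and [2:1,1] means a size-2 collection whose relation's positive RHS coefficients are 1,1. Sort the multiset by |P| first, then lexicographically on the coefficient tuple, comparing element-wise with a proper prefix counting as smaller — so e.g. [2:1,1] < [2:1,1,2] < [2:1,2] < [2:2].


|primitive collections| = 22. Relations:

  P={2,12}:  v_{2} + v_{12} = 0  so sig = [2:]
  P={1,10}:  v_{1} + v_{10} = v_{9}  so sig = [2:1]
  P={3,5}:  v_{3} + v_{5} = v_{12}  so sig = [2:1]
  P={1,7}:  v_{1} + v_{7} = v_{8} + v_{10}  so sig = [2:1,1]
  P={2,5}:  v_{2} + v_{5} = v_{8} + v_{10}  so sig = [2:1,1]
  P={3,7}:  v_{3} + v_{7} = v_{6} + v_{11}  so sig = [2:1,1]
  P={4,6}:  v_{4} + v_{6} = v_{3} + v_{8} + v_{12}  so sig = [2:1,1,1]
  P={4,7}:  v_{4} + v_{7} = v_{8} + v_{11} + v_{12}  so sig = [2:1,1,1]
  P={4,10}:  v_{4} + v_{10} = v_{1} + v_{11} + v_{12}  so sig = [2:1,1,1]
  P={2,4}:  v_{2} + v_{4} = v_{1} + v_{3} + v_{8} + v_{11}  so sig = [2:1,1,1,1]
  P={4,5}:  v_{4} + v_{5} = v_{1} + v_{8} + v_{11} + 2·v_{12}  so sig = [2:1,1,1,2]
  P={4,9}:  v_{4} + v_{9} = 2·v_{1} + v_{11} + v_{12}  so sig = [2:1,1,2]
  P={7,9}:  v_{7} + v_{9} = v_{8} + 2·v_{10}  so sig = [2:1,2]
  P={1,6,11}:  v_{1} + v_{6} + v_{11} = 0  so sig = [3:]
  P={3,8,10}:  v_{3} + v_{8} + v_{10} = 0  so sig = [3:]
  P={3,8,9}:  v_{3} + v_{8} + v_{9} = v_{1}  so sig = [3:1]
  P={6,9,11}:  v_{6} + v_{9} + v_{11} = v_{10}  so sig = [3:1]
  P={8,10,12}:  v_{8} + v_{10} + v_{12} = v_{5}  so sig = [3:1]
  P={5,6,11}:  v_{5} + v_{6} + v_{11} = v_{7} + v_{12}  so sig = [3:1,1]
  P={8,9,12}:  v_{8} + v_{9} + v_{12} = v_{1} + v_{5}  so sig = [3:1,1]
  P={6,8,10,11}:  v_{6} + v_{8} + v_{10} + v_{11} = v_{7}  so sig = [4:1]
  P={1,3,8,11,12}:  v_{1} + v_{3} + v_{8} + v_{11} + v_{12} = v_{4}  so sig = [5:1]

Signatures (|P|; sorted positive RHS coefficients), sorted:
    |P|=2: 13 collections, coeffs (), (1), (1), (1,1), (1,1), (1,1), (1,1,1), (1,1,1), (1,1,1), (1,1,1,1), (1,1,1,2), (1,1,2), (1,2)
    |P|=3: 7 collections, coeffs (), (), (1), (1), (1), (1,1), (1,1)
    |P|=4: 1 collection, coeffs (1)
    |P|=5: 1 collection, coeffs (1)


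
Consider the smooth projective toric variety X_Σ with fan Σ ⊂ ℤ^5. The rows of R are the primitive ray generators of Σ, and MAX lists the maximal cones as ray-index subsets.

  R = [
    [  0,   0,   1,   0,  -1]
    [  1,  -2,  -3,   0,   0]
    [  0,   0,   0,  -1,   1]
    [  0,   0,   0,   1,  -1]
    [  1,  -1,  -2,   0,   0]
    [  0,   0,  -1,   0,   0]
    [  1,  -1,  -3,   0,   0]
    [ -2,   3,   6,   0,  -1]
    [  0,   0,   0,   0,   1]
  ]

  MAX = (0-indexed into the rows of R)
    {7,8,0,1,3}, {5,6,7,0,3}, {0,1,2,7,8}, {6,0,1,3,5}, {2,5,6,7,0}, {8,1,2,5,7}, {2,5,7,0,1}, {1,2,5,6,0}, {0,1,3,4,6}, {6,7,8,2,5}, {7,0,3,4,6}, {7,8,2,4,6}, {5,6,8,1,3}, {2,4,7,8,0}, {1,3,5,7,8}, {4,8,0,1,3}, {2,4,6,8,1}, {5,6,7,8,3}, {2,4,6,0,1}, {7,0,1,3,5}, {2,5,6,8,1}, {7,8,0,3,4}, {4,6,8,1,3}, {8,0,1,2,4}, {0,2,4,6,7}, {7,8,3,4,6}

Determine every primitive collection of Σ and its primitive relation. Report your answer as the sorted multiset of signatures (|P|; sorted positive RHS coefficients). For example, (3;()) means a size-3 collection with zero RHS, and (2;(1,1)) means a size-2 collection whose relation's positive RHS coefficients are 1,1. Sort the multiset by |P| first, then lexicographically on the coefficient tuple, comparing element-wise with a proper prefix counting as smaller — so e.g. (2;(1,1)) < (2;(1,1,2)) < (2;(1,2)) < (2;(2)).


|primitive collections| = 6. Relations:

  P = {2,3}:  v_{2} + v_{3} = 0 ; sig = (2;())
  P = {4,5}:  v_{4} + v_{5} = v_{6} ; sig = (2;(1))
  P = {0,5,8}:  v_{0} + v_{5} + v_{8} = 0 ; sig = (3;())
  P = {0,6,8}:  v_{0} + v_{6} + v_{8} = v_{4} ; sig = (3;(1))
  P = {1,4,7}:  v_{1} + v_{4} + v_{7} = v_{0} ; sig = (3;(1))
  P = {1,6,7}:  v_{1} + v_{6} + v_{7} = v_{0} + v_{5} ; sig = (3;(1,1))

Signatures (|P|; sorted positive RHS coefficients), sorted:
    |P|=2: 2 collections, coeffs (), (1)
    |P|=3: 4 collections, coeffs (), (1), (1), (1,1)


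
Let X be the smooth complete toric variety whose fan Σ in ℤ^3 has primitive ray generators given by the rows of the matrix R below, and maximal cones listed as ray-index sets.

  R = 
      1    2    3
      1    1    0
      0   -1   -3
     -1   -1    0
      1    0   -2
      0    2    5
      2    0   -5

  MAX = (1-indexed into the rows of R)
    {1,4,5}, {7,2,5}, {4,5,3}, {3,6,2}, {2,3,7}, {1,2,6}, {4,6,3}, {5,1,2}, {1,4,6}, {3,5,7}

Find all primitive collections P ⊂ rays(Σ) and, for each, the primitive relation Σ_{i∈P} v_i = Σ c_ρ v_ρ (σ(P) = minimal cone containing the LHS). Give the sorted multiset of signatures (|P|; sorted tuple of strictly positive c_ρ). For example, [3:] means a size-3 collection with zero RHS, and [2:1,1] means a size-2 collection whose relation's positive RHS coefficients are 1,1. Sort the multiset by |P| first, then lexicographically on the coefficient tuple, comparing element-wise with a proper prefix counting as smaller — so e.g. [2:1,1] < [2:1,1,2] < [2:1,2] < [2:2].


Σ has 7 primitive collections:

  {2,4}:  v_{2} + v_{4} = 0  ⟹  sig = [2:]
  {1,3}:  v_{1} + v_{3} = v_{2}  ⟹  sig = [2:1]
  {5,6}:  v_{5} + v_{6} = v_{1}  ⟹  sig = [2:1]
  {4,7}:  v_{4} + v_{7} = v_{3} + v_{5}  ⟹  sig = [2:1,1]
  {1,7}:  v_{1} + v_{7} = 2·v_{2} + v_{5}  ⟹  sig = [2:1,2]
  {6,7}:  v_{6} + v_{7} = 2·v_{2}  ⟹  sig = [2:2]
  {2,3,5}:  v_{2} + v_{3} + v_{5} = v_{7}  ⟹  sig = [3:1]

Hence PRS(X_Σ) =
    [2:]
    [2:1]
    [2:1]
    [2:1,1]
    [2:1,2]
    [2:2]
    [3:1]


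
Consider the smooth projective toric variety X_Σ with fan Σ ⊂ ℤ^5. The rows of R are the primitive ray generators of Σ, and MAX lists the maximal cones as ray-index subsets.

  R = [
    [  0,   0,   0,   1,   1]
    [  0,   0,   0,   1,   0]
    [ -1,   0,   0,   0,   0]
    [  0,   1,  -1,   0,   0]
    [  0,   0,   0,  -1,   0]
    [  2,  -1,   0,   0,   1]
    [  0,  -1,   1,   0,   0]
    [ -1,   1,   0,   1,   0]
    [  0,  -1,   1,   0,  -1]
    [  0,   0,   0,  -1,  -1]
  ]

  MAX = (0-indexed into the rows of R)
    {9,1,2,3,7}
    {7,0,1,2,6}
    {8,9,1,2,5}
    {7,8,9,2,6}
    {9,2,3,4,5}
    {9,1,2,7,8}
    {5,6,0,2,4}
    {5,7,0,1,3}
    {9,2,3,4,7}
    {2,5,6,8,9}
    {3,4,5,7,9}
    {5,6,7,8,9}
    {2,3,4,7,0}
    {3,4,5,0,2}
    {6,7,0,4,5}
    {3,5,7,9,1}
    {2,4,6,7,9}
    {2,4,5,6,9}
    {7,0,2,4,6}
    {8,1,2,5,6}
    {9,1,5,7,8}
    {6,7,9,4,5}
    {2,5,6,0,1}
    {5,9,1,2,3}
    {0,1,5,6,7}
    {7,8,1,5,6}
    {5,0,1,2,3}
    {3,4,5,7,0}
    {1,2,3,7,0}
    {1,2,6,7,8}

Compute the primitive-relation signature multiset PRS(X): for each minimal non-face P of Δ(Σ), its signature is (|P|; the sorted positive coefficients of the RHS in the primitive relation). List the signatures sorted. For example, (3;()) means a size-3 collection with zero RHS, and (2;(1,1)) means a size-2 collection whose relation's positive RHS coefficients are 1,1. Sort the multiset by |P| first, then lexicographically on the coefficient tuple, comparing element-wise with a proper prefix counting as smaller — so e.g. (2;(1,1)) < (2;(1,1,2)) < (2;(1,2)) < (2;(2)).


Minimal non-faces — 8 found among 10 rays, 30 max cones:

  P={0,9}:  v_{0} + v_{9} = 0 ; sig = (2;())
  P={1,4}:  v_{1} + v_{4} = 0 ; sig = (2;())
  P={3,6}:  v_{3} + v_{6} = 0 ; sig = (2;())
  P={0,8}:  v_{0} + v_{8} = v_{1} + v_{6} ; sig = (2;(1,1))
  P={3,8}:  v_{3} + v_{8} = v_{1} + v_{9} ; sig = (2;(1,1))
  P={4,8}:  v_{4} + v_{8} = v_{6} + v_{9} ; sig = (2;(1,1))
  P={1,6,9}:  v_{1} + v_{6} + v_{9} = v_{8} ; sig = (3;(1))
  P={2,5,7}:  v_{2} + v_{5} + v_{7} = v_{0} ; sig = (3;(1))

Hence PRS(X_Σ) =
    (2;())
    (2;())
    (2;())
    (2;(1,1))
    (2;(1,1))
    (2;(1,1))
    (3;(1))
    (3;(1))


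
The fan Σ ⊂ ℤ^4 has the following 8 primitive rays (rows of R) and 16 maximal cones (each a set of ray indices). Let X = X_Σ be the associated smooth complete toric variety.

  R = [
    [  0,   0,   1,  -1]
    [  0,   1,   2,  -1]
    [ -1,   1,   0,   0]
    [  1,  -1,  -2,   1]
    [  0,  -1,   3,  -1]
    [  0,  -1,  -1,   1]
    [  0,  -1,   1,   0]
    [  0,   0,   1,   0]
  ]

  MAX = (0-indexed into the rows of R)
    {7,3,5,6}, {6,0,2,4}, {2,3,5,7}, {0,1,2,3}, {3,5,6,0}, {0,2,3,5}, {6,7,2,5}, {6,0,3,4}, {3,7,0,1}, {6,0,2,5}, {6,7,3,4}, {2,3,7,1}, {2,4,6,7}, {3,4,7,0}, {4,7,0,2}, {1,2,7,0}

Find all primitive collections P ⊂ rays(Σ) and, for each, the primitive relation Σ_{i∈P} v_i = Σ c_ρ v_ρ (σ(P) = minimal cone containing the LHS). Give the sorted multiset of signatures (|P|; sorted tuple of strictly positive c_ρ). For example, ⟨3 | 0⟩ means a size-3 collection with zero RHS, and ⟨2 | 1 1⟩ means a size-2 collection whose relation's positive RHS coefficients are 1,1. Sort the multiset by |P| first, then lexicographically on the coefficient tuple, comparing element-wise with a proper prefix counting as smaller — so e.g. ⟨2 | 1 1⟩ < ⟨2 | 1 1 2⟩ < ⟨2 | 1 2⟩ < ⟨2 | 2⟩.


The 9 primitive collections of Σ (r=8, n=4):

  {1,5}:  v_{1} + v_{5} = v_{7}  →  sig = ⟨2 | 1⟩
  {1,6}:  v_{1} + v_{6} = v_{0} + 2·v_{7}  →  sig = ⟨2 | 1 2⟩
  {4,5}:  v_{4} + v_{5} = 2·v_{6}  →  sig = ⟨2 | 2⟩
  {1,4}:  v_{1} + v_{4} = 2·v_{0} + 3·v_{7}  →  sig = ⟨2 | 2 3⟩
  {0,5,7}:  v_{0} + v_{5} + v_{7} = v_{6}  →  sig = ⟨3 | 1⟩
  {0,6,7}:  v_{0} + v_{6} + v_{7} = v_{4}  →  sig = ⟨3 | 1⟩
  {2,3,4}:  v_{2} + v_{3} + v_{4} = v_{6}  →  sig = ⟨3 | 1⟩
  {2,3,6}:  v_{2} + v_{3} + v_{6} = v_{5}  →  sig = ⟨3 | 1⟩
  {0,2,3,7}:  v_{0} + v_{2} + v_{3} + v_{7} = 0  →  sig = ⟨4 | 0⟩

so the primitive-relation signature multiset is
    |P|=2: 4 collections, coeffs (1), (1,2), (2), (2,3)
    |P|=3: 4 collections, coeffs (1), (1), (1), (1)
    |P|=4: 1 collection, coeffs ()


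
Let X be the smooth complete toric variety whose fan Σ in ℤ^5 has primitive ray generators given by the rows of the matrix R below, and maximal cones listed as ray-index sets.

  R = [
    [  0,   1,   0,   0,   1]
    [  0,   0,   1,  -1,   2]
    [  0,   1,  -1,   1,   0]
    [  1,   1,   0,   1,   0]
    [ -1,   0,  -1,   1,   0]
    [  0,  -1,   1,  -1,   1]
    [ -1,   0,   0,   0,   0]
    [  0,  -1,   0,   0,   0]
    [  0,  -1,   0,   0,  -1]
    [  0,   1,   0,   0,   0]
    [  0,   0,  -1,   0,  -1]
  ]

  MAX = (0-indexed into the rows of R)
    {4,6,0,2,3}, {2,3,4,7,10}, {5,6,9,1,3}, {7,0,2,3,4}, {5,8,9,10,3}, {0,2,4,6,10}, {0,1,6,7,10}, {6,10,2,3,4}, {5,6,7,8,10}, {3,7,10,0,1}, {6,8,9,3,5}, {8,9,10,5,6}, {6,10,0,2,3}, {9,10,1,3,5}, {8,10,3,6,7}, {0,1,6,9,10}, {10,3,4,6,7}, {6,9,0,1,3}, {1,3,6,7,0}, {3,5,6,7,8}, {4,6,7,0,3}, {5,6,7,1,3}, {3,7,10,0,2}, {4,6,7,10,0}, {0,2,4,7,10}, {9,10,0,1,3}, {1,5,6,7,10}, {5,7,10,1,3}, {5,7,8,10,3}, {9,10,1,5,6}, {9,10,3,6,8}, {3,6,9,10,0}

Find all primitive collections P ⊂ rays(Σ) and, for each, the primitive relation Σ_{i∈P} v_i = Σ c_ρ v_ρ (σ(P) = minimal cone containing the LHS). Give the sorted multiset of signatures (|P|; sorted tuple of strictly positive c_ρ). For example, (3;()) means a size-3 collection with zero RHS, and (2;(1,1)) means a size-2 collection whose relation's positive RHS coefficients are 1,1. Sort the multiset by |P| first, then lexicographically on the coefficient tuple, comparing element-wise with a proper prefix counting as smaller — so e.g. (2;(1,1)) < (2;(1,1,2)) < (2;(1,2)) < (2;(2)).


The 17 primitive collections of Σ (r=11, n=5):

  • {0,8}:  v_{0} + v_{8} = 0 ; sig = (2;())
  • {7,9}:  v_{7} + v_{9} = 0 ; sig = (2;())
  • {0,5}:  v_{0} + v_{5} = v_{1} ; sig = (2;(1))
  • {1,8}:  v_{1} + v_{8} = v_{5} ; sig = (2;(1))
  • {2,5}:  v_{2} + v_{5} = v_{0} + v_{7} ; sig = (2;(1,1))
  • {4,9}:  v_{4} + v_{9} = v_{2} + v_{6} ; sig = (2;(1,1))
  • {2,8}:  v_{2} + v_{8} = v_{3} + v_{6} + v_{7} + v_{10} ; sig = (2;(1,1,1,1))
  • {2,9}:  v_{2} + v_{9} = v_{0} + v_{3} + v_{6} + v_{10} ; sig = (2;(1,1,1,1))
  • {4,5}:  v_{4} + v_{5} = v_{0} + v_{6} + 2·v_{7} ; sig = (2;(1,1,2))
  • {4,8}:  v_{4} + v_{8} = v_{3} + 2·v_{6} + 2·v_{7} + v_{10} ; sig = (2;(1,1,2,2))
  • {1,2}:  v_{1} + v_{2} = 2·v_{0} + v_{7} ; sig = (2;(1,2))
  • {1,4}:  v_{1} + v_{4} = 2·v_{0} + v_{6} + 2·v_{7} ; sig = (2;(1,2,2))
  • {2,6,7}:  v_{2} + v_{6} + v_{7} = v_{4} ; sig = (3;(1))
  • {3,5,6,10}:  v_{3} + v_{5} + v_{6} + v_{10} = 0 ; sig = (4;())
  • {1,3,6,10}:  v_{1} + v_{3} + v_{6} + v_{10} = v_{0} ; sig = (4;(1))
  • {0,3,4,10}:  v_{0} + v_{3} + v_{4} + v_{10} = 2·v_{2} ; sig = (4;(2))
  • {0,3,6,7,10}:  v_{0} + v_{3} + v_{6} + v_{7} + v_{10} = v_{2} ; sig = (5;(1))

so the primitive-relation signature multiset is
    |P|=2: 12 collections, coeffs (), (), (1), (1), (1,1), (1,1), (1,1,1,1), (1,1,1,1), (1,1,2), (1,1,2,2), (1,2), (1,2,2)
    |P|=3: 1 collection, coeffs (1)
    |P|=4: 3 collections, coeffs (), (1), (2)
    |P|=5: 1 collection, coeffs (1)


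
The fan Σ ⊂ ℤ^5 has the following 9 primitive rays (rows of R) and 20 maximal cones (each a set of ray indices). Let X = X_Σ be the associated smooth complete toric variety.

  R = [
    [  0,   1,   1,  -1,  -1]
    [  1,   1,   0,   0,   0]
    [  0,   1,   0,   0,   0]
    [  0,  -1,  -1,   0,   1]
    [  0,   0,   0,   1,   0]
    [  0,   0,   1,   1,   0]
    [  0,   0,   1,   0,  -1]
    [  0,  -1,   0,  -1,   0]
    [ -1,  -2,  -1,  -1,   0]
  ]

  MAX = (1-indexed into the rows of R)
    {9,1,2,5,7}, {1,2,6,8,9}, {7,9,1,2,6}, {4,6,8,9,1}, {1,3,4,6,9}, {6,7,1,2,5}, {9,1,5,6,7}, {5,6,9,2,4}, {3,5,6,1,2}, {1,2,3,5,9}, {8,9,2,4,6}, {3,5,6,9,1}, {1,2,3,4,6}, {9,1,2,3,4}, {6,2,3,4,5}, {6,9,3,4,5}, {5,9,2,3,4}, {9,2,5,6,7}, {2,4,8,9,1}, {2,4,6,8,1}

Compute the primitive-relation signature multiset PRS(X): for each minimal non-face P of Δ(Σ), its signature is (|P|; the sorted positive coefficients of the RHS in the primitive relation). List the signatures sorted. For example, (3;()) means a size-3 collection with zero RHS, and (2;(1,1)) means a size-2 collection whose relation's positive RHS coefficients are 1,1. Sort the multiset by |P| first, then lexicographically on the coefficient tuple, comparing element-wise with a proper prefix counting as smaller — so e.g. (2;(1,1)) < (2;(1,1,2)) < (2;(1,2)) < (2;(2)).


9 collections generate NE(X_Σ); each relation:

  P={3,7}:  v_{3} + v_{7} = v_{1} + v_{5}  ⟹  sig = (2;(1,1))
  P={3,8}:  v_{3} + v_{8} = v_{1} + v_{4}  ⟹  sig = (2;(1,1))
  P={4,7}:  v_{4} + v_{7} = v_{2} + v_{6} + v_{9}  ⟹  sig = (2;(1,1,1))
  P={5,8}:  v_{5} + v_{8} = v_{2} + v_{6} + v_{9}  ⟹  sig = (2;(1,1,1))
  P={7,8}:  v_{7} + v_{8} = v_{1} + 2·v_{2} + 2·v_{6} + 2·v_{9}  ⟹  sig = (2;(1,2,2,2))
  P={1,4,5}:  v_{1} + v_{4} + v_{5} = 0  ⟹  sig = (3;())
  P={2,3,6,9}:  v_{2} + v_{3} + v_{6} + v_{9} = 0  ⟹  sig = (4;())
  P={1,2,4,6,9}:  v_{1} + v_{2} + v_{4} + v_{6} + v_{9} = v_{8}  ⟹  sig = (5;(1))
  P={1,2,5,6,9}:  v_{1} + v_{2} + v_{5} + v_{6} + v_{9} = v_{7}  ⟹  sig = (5;(1))

Hence PRS(X_Σ) =
{ (2;(1,1)) ×2,  (2;(1,1,1)) ×2,  (2;(1,2,2,2)),  (3;()),  (4;()),  (5;(1)) ×2 }


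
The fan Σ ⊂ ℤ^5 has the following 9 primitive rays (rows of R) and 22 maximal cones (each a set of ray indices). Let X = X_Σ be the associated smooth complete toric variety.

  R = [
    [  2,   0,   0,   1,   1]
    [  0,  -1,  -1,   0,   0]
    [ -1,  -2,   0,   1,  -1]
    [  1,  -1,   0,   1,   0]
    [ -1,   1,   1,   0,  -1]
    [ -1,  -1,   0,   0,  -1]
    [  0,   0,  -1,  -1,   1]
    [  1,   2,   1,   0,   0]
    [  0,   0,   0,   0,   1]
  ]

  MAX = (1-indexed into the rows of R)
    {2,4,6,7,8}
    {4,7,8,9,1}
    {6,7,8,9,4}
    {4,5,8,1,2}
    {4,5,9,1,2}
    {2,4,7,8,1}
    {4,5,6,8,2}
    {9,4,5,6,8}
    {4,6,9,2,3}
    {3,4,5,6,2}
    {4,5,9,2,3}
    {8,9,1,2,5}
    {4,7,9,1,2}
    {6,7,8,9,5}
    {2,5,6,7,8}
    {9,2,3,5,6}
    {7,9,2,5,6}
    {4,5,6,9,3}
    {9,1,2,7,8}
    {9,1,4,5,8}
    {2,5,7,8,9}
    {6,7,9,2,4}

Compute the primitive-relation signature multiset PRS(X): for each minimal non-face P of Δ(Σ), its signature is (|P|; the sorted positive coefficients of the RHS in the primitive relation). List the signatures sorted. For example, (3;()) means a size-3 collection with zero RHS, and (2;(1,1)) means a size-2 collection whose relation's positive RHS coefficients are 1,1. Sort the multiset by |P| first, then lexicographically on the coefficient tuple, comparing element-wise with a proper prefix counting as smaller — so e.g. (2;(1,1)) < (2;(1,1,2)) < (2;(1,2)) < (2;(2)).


9 collections generate NE(X_Σ); each relation:

  P={1,6}:  v_{1} + v_{6} = v_{4} ; sig = (2;(1))
  P={3,8}:  v_{3} + v_{8} = v_{4} + v_{5} ; sig = (2;(1,1))
  P={3,7}:  v_{3} + v_{7} = v_{2} + v_{6} + v_{9} ; sig = (2;(1,1,1))
  P={1,3}:  v_{1} + v_{3} = v_{2} + 2·v_{4} + v_{5} + v_{9} ; sig = (2;(1,1,1,2))
  P={4,5,7}:  v_{4} + v_{5} + v_{7} = 0 ; sig = (3;())
  P={1,5,7}:  v_{1} + v_{5} + v_{7} = v_{2} + v_{8} + v_{9} ; sig = (3;(1,1,1))
  P={2,6,8,9}:  v_{2} + v_{6} + v_{8} + v_{9} = 0 ; sig = (4;())
  P={2,4,8,9}:  v_{2} + v_{4} + v_{8} + v_{9} = v_{1} ; sig = (4;(1))
  P={2,4,5,6,9}:  v_{2} + v_{4} + v_{5} + v_{6} + v_{9} = v_{3} ; sig = (5;(1))

Hence PRS(X_Σ) =
{ (2;(1)),  (2;(1,1)),  (2;(1,1,1)),  (2;(1,1,1,2)),  (3;()),  (3;(1,1,1)),  (4;()),  (4;(1)),  (5;(1)) }


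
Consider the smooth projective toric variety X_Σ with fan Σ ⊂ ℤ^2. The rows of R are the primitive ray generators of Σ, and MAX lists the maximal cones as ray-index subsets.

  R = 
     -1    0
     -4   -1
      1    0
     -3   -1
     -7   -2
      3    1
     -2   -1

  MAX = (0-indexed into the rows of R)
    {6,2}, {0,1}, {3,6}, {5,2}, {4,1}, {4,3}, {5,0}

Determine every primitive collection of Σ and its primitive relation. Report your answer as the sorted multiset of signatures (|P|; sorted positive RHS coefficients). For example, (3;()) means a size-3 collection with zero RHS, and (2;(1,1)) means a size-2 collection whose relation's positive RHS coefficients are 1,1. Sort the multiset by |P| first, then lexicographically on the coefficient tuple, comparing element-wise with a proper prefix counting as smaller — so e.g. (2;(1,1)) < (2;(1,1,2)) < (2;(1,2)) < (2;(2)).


|primitive collections| = 14. Relations:

  P={0,2}:  v_{0} + v_{2} = 0 — sig = (2;())
  P={3,5}:  v_{3} + v_{5} = 0 — sig = (2;())
  P={0,3}:  v_{0} + v_{3} = v_{1} — sig = (2;(1))
  P={0,6}:  v_{0} + v_{6} = v_{3} — sig = (2;(1))
  P={1,2}:  v_{1} + v_{2} = v_{3} — sig = (2;(1))
  P={1,3}:  v_{1} + v_{3} = v_{4} — sig = (2;(1))
  P={1,5}:  v_{1} + v_{5} = v_{0} — sig = (2;(1))
  P={2,3}:  v_{2} + v_{3} = v_{6} — sig = (2;(1))
  P={4,5}:  v_{4} + v_{5} = v_{1} — sig = (2;(1))
  P={5,6}:  v_{5} + v_{6} = v_{2} — sig = (2;(1))
  P={0,4}:  v_{0} + v_{4} = 2·v_{1} — sig = (2;(2))
  P={1,6}:  v_{1} + v_{6} = 2·v_{3} — sig = (2;(2))
  P={2,4}:  v_{2} + v_{4} = 2·v_{3} — sig = (2;(2))
  P={4,6}:  v_{4} + v_{6} = 3·v_{3} — sig = (2;(3))

Hence PRS(X_Σ) =
[(2;()), (2;()), (2;(1)), (2;(1)), (2;(1)), (2;(1)), (2;(1)), (2;(1)), (2;(1)), (2;(1)), (2;(2)), (2;(2)), (2;(2)), (2;(3))]


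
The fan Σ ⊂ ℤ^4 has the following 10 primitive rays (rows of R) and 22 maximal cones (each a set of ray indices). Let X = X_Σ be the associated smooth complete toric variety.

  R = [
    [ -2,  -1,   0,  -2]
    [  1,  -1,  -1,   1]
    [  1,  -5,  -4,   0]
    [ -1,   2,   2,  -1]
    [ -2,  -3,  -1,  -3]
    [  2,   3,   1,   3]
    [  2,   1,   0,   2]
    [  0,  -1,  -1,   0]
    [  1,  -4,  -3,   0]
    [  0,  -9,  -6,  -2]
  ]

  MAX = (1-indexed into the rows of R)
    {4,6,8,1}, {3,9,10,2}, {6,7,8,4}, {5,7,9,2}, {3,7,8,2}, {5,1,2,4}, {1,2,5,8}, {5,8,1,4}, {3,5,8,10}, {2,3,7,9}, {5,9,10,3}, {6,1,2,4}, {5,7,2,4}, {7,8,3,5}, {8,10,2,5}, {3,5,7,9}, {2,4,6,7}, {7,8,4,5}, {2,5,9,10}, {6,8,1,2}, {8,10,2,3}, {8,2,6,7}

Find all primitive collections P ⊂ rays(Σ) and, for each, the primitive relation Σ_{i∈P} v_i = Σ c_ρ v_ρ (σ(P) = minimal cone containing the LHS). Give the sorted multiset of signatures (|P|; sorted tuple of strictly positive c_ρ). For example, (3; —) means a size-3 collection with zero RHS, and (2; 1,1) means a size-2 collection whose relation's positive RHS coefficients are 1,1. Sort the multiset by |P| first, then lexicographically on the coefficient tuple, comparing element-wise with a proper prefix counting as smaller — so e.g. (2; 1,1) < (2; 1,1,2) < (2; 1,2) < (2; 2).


16 minimal non-faces of Δ(Σ) (on 10 rays):

  • {1,7}:  v_{1} + v_{7} = 0  ⇒ sig = (2; —)
  • {5,6}:  v_{5} + v_{6} = 0  ⇒ sig = (2; —)
  • {8,9}:  v_{8} + v_{9} = v_{3}  ⇒ sig = (2; 1)
  • {4,9}:  v_{4} + v_{9} = v_{5} + v_{7}  ⇒ sig = (2; 1,1)
  • {4,10}:  v_{4} + v_{10} = v_{5} + v_{9}  ⇒ sig = (2; 1,1)
  • {6,10}:  v_{6} + v_{10} = v_{2} + v_{3}  ⇒ sig = (2; 1,1)
  • {1,9}:  v_{1} + v_{9} = v_{2} + v_{5} + v_{8}  ⇒ sig = (2; 1,1,1)
  • {3,4}:  v_{3} + v_{4} = v_{5} + v_{7} + v_{8}  ⇒ sig = (2; 1,1,1)
  • {6,9}:  v_{6} + v_{9} = v_{2} + v_{7} + v_{8}  ⇒ sig = (2; 1,1,1)
  • {1,3}:  v_{1} + v_{3} = v_{2} + v_{5} + 2·v_{8}  ⇒ sig = (2; 1,1,2)
  • {3,6}:  v_{3} + v_{6} = v_{2} + v_{7} + 2·v_{8}  ⇒ sig = (2; 1,1,2)
  • {7,10}:  v_{7} + v_{10} = 2·v_{9}  ⇒ sig = (2; 2)
  • {1,10}:  v_{1} + v_{10} = 2·v_{2} + 2·v_{5} + 2·v_{8}  ⇒ sig = (2; 2,2,2)
  • {2,4,8}:  v_{2} + v_{4} + v_{8} = 0  ⇒ sig = (3; —)
  • {2,3,5}:  v_{2} + v_{3} + v_{5} = v_{10}  ⇒ sig = (3; 1)
  • {2,5,7,8}:  v_{2} + v_{5} + v_{7} + v_{8} = v_{9}  ⇒ sig = (4; 1)

so the primitive-relation signature multiset is
[(2; —), (2; —), (2; 1), (2; 1,1), (2; 1,1), (2; 1,1), (2; 1,1,1), (2; 1,1,1), (2; 1,1,1), (2; 1,1,2), (2; 1,1,2), (2; 2), (2; 2,2,2), (3; —), (3; 1), (4; 1)]


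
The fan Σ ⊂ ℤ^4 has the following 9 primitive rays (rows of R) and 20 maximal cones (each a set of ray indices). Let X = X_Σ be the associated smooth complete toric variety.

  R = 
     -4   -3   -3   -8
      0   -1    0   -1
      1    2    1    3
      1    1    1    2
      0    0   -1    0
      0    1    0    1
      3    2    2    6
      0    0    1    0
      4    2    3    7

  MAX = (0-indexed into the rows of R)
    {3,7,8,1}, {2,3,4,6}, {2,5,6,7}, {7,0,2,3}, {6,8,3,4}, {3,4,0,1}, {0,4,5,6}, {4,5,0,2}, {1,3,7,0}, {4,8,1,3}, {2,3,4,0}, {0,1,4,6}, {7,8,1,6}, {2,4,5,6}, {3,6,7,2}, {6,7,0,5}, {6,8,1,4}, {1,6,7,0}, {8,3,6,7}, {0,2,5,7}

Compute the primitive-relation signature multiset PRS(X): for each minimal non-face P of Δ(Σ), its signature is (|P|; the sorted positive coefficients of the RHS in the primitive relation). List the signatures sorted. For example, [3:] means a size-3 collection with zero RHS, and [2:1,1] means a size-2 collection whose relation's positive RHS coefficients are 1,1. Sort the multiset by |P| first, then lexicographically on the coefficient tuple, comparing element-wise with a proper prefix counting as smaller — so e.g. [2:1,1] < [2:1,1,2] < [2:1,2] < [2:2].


Minimal non-faces — 10 found among 9 rays, 20 max cones:

  P={1,5}:  v_{1} + v_{5} = 0  ⇒ sig = [2:]
  P={4,7}:  v_{4} + v_{7} = 0  ⇒ sig = [2:]
  P={0,8}:  v_{0} + v_{8} = v_{1}  ⇒ sig = [2:1]
  P={1,2}:  v_{1} + v_{2} = v_{3}  ⇒ sig = [2:1]
  P={3,5}:  v_{3} + v_{5} = v_{2}  ⇒ sig = [2:1]
  P={5,8}:  v_{5} + v_{8} = v_{3} + v_{6}  ⇒ sig = [2:1,1]
  P={2,8}:  v_{2} + v_{8} = 2·v_{3} + v_{6}  ⇒ sig = [2:1,2]
  P={0,3,6}:  v_{0} + v_{3} + v_{6} = 0  ⇒ sig = [3:]
  P={0,2,6}:  v_{0} + v_{2} + v_{6} = v_{5}  ⇒ sig = [3:1]
  P={1,3,6}:  v_{1} + v_{3} + v_{6} = v_{8}  ⇒ sig = [3:1]

Sorted signature multiset PRS(X):
    [2:]
    [2:]
    [2:1]
    [2:1]
    [2:1]
    [2:1,1]
    [2:1,2]
    [3:]
    [3:1]
    [3:1]


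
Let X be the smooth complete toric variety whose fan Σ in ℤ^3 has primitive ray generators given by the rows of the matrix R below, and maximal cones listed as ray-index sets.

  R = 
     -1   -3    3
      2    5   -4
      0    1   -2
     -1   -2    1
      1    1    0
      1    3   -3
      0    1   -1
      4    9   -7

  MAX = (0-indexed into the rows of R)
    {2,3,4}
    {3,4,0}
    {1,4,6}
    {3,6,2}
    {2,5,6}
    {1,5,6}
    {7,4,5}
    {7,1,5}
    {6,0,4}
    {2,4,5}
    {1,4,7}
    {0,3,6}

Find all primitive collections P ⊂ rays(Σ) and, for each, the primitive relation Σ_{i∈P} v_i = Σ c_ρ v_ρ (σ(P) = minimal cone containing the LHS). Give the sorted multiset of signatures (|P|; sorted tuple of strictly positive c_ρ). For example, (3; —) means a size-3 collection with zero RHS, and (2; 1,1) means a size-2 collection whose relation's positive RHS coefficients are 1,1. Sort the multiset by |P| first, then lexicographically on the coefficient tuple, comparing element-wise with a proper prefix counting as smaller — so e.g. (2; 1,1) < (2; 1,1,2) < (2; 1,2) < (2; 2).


Minimal non-faces — 14 found among 8 rays, 12 max cones:

  P = {0,5}:  v_{0} + v_{5} = 0 — sig = (2; —)
  P = {0,2}:  v_{0} + v_{2} = v_{3} — sig = (2; 1)
  P = {1,3}:  v_{1} + v_{3} = v_{5} — sig = (2; 1)
  P = {3,5}:  v_{3} + v_{5} = v_{2} — sig = (2; 1)
  P = {0,1}:  v_{0} + v_{1} = v_{4} + v_{6} — sig = (2; 1,1)
  P = {0,7}:  v_{0} + v_{7} = v_{1} + v_{4} — sig = (2; 1,1)
  P = {3,7}:  v_{3} + v_{7} = v_{4} + 2·v_{5} — sig = (2; 1,2)
  P = {2,7}:  v_{2} + v_{7} = v_{4} + 3·v_{5} — sig = (2; 1,3)
  P = {1,2}:  v_{1} + v_{2} = 2·v_{5} — sig = (2; 2)
  P = {6,7}:  v_{6} + v_{7} = 2·v_{1} — sig = (2; 2)
  P = {3,4,6}:  v_{3} + v_{4} + v_{6} = 0 — sig = (3; —)
  P = {1,4,5}:  v_{1} + v_{4} + v_{5} = v_{7} — sig = (3; 1)
  P = {2,4,6}:  v_{2} + v_{4} + v_{6} = v_{5} — sig = (3; 1)
  P = {4,5,6}:  v_{4} + v_{5} + v_{6} = v_{1} — sig = (3; 1)

Hence PRS(X_Σ) =
{ (2; —),  (2; 1) ×3,  (2; 1,1) ×2,  (2; 1,2),  (2; 1,3),  (2; 2) ×2,  (3; —),  (3; 1) ×3 }


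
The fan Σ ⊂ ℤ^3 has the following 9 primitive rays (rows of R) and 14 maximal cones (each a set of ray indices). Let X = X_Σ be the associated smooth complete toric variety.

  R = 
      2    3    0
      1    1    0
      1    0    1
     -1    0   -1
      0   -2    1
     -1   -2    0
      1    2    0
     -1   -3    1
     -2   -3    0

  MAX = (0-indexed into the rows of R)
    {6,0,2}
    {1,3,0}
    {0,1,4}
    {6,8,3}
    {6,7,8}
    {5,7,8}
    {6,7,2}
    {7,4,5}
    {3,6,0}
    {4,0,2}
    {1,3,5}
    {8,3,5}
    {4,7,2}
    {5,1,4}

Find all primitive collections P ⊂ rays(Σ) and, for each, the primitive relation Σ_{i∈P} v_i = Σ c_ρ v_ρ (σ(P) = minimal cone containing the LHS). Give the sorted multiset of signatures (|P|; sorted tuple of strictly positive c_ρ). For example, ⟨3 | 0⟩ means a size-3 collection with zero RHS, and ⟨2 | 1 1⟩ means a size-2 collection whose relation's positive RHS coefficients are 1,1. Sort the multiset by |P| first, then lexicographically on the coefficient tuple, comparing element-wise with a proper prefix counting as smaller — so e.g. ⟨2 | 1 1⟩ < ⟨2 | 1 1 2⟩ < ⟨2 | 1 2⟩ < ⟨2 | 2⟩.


Δ(Σ) — 9 vertices, 15 min non-faces:

  {0,8}:  v_{0} + v_{8} = 0  so sig = ⟨2 | 0⟩
  {2,3}:  v_{2} + v_{3} = 0  so sig = ⟨2 | 0⟩
  {5,6}:  v_{5} + v_{6} = 0  so sig = ⟨2 | 0⟩
  {0,5}:  v_{0} + v_{5} = v_{1}  so sig = ⟨2 | 1⟩
  {0,7}:  v_{0} + v_{7} = v_{2}  so sig = ⟨2 | 1⟩
  {1,6}:  v_{1} + v_{6} = v_{0}  so sig = ⟨2 | 1⟩
  {1,7}:  v_{1} + v_{7} = v_{4}  so sig = ⟨2 | 1⟩
  {1,8}:  v_{1} + v_{8} = v_{5}  so sig = ⟨2 | 1⟩
  {2,5}:  v_{2} + v_{5} = v_{4}  so sig = ⟨2 | 1⟩
  {2,8}:  v_{2} + v_{8} = v_{7}  so sig = ⟨2 | 1⟩
  {3,4}:  v_{3} + v_{4} = v_{5}  so sig = ⟨2 | 1⟩
  {3,7}:  v_{3} + v_{7} = v_{8}  so sig = ⟨2 | 1⟩
  {4,6}:  v_{4} + v_{6} = v_{2}  so sig = ⟨2 | 1⟩
  {1,2}:  v_{1} + v_{2} = v_{0} + v_{4}  so sig = ⟨2 | 1 1⟩
  {4,8}:  v_{4} + v_{8} = v_{5} + v_{7}  so sig = ⟨2 | 1 1⟩

Sorted signature multiset PRS(X):
    ⟨2 | 0⟩
    ⟨2 | 0⟩
    ⟨2 | 0⟩
    ⟨2 | 1⟩
    ⟨2 | 1⟩
    ⟨2 | 1⟩
    ⟨2 | 1⟩
    ⟨2 | 1⟩
    ⟨2 | 1⟩
    ⟨2 | 1⟩
    ⟨2 | 1⟩
    ⟨2 | 1⟩
    ⟨2 | 1⟩
    ⟨2 | 1 1⟩
    ⟨2 | 1 1⟩


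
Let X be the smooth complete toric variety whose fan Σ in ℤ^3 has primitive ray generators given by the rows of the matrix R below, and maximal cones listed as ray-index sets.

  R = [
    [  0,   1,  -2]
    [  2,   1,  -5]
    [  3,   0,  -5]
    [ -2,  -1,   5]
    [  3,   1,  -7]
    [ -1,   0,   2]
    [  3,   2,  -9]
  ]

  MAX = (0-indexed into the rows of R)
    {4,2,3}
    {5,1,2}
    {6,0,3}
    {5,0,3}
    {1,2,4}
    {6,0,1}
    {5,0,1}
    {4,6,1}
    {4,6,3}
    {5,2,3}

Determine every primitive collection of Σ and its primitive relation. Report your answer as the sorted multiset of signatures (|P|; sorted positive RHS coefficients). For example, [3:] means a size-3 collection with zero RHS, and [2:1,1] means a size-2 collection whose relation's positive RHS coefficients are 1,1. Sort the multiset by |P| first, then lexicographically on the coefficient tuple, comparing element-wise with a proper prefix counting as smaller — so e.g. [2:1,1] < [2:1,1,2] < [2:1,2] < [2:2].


6 collections generate NE(X_Σ); each relation:

  • {1,3}:  v_{1} + v_{3} = 0  ⟹  sig = [2:]
  • {0,2}:  v_{0} + v_{2} = v_{4}  ⟹  sig = [2:1]
  • {0,4}:  v_{0} + v_{4} = v_{6}  ⟹  sig = [2:1]
  • {4,5}:  v_{4} + v_{5} = v_{1}  ⟹  sig = [2:1]
  • {5,6}:  v_{5} + v_{6} = v_{0} + v_{1}  ⟹  sig = [2:1,1]
  • {2,6}:  v_{2} + v_{6} = 2·v_{4}  ⟹  sig = [2:2]

Sorted signature multiset PRS(X):
[[2:], [2:1], [2:1], [2:1], [2:1,1], [2:2]]


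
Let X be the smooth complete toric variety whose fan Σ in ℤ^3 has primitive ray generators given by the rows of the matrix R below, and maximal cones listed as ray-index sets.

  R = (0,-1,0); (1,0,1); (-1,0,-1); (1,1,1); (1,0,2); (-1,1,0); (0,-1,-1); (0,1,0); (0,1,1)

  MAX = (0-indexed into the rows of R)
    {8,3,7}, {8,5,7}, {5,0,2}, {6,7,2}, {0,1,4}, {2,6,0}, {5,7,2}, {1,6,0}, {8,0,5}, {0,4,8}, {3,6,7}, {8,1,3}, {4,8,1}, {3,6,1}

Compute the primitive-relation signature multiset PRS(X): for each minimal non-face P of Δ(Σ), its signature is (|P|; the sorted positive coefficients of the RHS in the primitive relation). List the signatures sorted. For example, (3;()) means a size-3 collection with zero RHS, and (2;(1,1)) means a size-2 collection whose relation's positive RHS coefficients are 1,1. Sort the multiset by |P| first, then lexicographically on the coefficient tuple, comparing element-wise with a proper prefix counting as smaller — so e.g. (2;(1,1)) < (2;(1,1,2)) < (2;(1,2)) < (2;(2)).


16 minimal non-faces of Δ(Σ) (on 9 rays):

  P={0,7}:  v_{0} + v_{7} = 0  so sig = (2;())
  P={1,2}:  v_{1} + v_{2} = 0  so sig = (2;())
  P={6,8}:  v_{6} + v_{8} = 0  so sig = (2;())
  P={0,3}:  v_{0} + v_{3} = v_{1}  so sig = (2;(1))
  P={1,5}:  v_{1} + v_{5} = v_{8}  so sig = (2;(1))
  P={1,7}:  v_{1} + v_{7} = v_{3}  so sig = (2;(1))
  P={2,3}:  v_{2} + v_{3} = v_{7}  so sig = (2;(1))
  P={2,8}:  v_{2} + v_{8} = v_{5}  so sig = (2;(1))
  P={5,6}:  v_{5} + v_{6} = v_{2}  so sig = (2;(1))
  P={2,4}:  v_{2} + v_{4} = v_{0} + v_{8}  so sig = (2;(1,1))
  P={3,5}:  v_{3} + v_{5} = v_{7} + v_{8}  so sig = (2;(1,1))
  P={4,6}:  v_{4} + v_{6} = v_{0} + v_{1}  so sig = (2;(1,1))
  P={4,7}:  v_{4} + v_{7} = v_{1} + v_{8}  so sig = (2;(1,1))
  P={3,4}:  v_{3} + v_{4} = 2·v_{1} + v_{8}  so sig = (2;(1,2))
  P={4,5}:  v_{4} + v_{5} = v_{0} + 2·v_{8}  so sig = (2;(1,2))
  P={0,1,8}:  v_{0} + v_{1} + v_{8} = v_{4}  so sig = (3;(1))

Signatures (|P|; sorted positive RHS coefficients), sorted:
{ (2;()) ×3,  (2;(1)) ×6,  (2;(1,1)) ×4,  (2;(1,2)) ×2,  (3;(1)) }
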